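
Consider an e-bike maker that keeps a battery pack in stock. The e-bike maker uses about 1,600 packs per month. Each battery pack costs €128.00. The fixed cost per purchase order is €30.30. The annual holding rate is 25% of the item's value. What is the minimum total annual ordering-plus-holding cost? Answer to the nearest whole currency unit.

TC* ≈ €6,102

Annual demand D = 1,600 × 12 = 19,200.
Holding cost H = 0.25 × €128.00 = €32.0000 per unit per year.
EOQ = √(2DS/H) = √(2 × 19,200 × 30.3 / 32) ≈ 190.68.
At the optimum the two cost components are equal, so total cost = 2·(Q*/2)H = Q*·H.
Minimum total = √(2DSH) = √(2 × 19,200 × 30.3 × 32) ≈ 6101.855.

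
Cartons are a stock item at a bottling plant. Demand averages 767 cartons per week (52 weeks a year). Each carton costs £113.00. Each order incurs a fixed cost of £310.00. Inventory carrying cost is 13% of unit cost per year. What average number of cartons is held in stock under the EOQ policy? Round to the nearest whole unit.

Average inventory ≈ 649 cartons

Annual demand D = 767 × 52 = 39,884.
Holding cost H = 0.13 × £113.00 = £14.6900 per unit per year.
EOQ = √(2DS/H) = √(2 × 39,884 × 310 / 14.69) ≈ 1297.43.
Average inventory = Q*/2 ≈ 1297.43 / 2 = 648.716.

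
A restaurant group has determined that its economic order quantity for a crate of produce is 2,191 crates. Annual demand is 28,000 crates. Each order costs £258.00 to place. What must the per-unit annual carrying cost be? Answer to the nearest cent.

Squaring Q* = √(2DS/H) gives Q*² = 2DS/H.
From Q* = √(2DS/H): H = 2DS / Q*² = 2 × 28,000 × 258 / 2,191² = 3.0097.

H ≈ £3.01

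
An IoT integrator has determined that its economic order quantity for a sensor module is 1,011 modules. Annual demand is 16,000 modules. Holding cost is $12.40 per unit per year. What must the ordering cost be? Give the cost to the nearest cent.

S ≈ $396.07

Squaring Q* = √(2DS/H) gives Q*² = 2DS/H.
From Q* = √(2DS/H): S = Q*²H / (2D) = 1,011² × 12.4 / (2 × 16,000) = 396.0719.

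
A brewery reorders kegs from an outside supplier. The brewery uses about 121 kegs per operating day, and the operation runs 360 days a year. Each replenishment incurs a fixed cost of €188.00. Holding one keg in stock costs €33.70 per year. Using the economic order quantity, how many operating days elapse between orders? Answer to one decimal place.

T ≈ 5.8 days

Annual demand D = 121 × 360 = 43,560.
Q* = √(2DS/H) = √(2 × 43,560 × 188 / 33.7) ≈ 697.14.
Cycle time = Q*/D × 360 = 697.14 / 43,560 × 360 ≈ 5.762 days.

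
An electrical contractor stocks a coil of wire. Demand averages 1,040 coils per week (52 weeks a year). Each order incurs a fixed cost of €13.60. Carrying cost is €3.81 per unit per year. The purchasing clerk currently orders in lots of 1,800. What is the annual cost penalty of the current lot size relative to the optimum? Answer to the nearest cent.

Extra cost ≈ €1,470.24 per year

Annual demand D = 1,040 × 52 = 54,080.
EOQ = √(2DS/H) = √(2 × 54,080 × 13.6 / 3.81) ≈ 621.36.
Cost at Q* = (D/Q*)S + (Q*/2)H = √(2DSH) ≈ €2,367.37.
Cost at Q = 1,800: (54,080/1,800)×13.6 + (1,800/2)×3.81 = €408.60 + €3,429.00 = €3,837.60.
Excess = €3,837.60 − €2,367.37 = €1,470.24.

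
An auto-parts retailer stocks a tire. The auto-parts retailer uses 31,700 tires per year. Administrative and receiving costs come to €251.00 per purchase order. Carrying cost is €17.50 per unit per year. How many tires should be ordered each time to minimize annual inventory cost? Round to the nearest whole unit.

Q* ≈ 954 tires

EOQ = √(2DS / H) = √(2 × 31,700 × 251 / 17.5).
= √(15,913,400 / 17.5) = √909,337.1429 ≈ 953.592.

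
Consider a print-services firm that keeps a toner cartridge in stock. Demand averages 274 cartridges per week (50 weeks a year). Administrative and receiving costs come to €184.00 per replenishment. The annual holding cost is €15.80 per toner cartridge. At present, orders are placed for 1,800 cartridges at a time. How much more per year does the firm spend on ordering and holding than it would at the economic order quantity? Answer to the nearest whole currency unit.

Extra cost ≈ €6,695 per year

Annual demand D = 274 × 50 = 13,700.
EOQ = √(2DS/H) = √(2 × 13,700 × 184 / 15.8) ≈ 564.88.
Cost at Q* = (D/Q*)S + (Q*/2)H = √(2DSH) ≈ €8,925.09.
Cost at Q = 1,800: (13,700/1,800)×184 + (1,800/2)×15.8 = €1,400.44 + €14,220.00 = €15,620.44.
Excess = €15,620.44 − €8,925.09 = €6,695.35.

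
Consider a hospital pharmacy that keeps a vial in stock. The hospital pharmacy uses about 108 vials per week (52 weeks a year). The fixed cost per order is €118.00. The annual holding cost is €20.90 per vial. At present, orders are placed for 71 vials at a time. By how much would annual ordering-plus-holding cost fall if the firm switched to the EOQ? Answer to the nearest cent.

Extra cost ≈ €4,812.47 per year

Annual demand D = 108 × 52 = 5,616.
EOQ = √(2DS/H) = √(2 × 5,616 × 118 / 20.9) ≈ 251.82.
Cost at Q* = (D/Q*)S + (Q*/2)H = √(2DSH) ≈ €5,263.11.
Cost at Q = 71: (5,616/71)×118 + (71/2)×20.9 = €9,333.63 + €741.95 = €10,075.58.
Excess = €10,075.58 − €5,263.11 = €4,812.47.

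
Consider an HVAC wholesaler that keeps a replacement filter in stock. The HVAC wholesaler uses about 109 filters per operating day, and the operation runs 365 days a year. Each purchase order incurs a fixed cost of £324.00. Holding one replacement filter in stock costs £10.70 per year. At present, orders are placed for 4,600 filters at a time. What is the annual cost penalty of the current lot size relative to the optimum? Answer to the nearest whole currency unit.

Annual demand D = 109 × 365 = 39,785.
EOQ = √(2DS/H) = √(2 × 39,785 × 324 / 10.7) ≈ 1552.23.
Cost at Q* = (D/Q*)S + (Q*/2)H = √(2DSH) ≈ £16,608.83.
Cost at Q = 4,600: (39,785/4,600)×324 + (4,600/2)×10.7 = £2,802.25 + £24,610.00 = £27,412.25.
Excess = £27,412.25 − £16,608.83 = £10,803.42.

Extra cost ≈ £10,803 per year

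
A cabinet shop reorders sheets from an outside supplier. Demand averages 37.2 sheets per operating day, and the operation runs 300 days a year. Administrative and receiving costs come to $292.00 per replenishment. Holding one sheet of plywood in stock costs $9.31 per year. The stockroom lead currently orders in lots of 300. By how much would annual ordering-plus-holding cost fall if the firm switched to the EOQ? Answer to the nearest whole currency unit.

Extra cost ≈ $4,469 per year

Annual demand D = 37.2 × 300 = 11,160.
EOQ = √(2DS/H) = √(2 × 11,160 × 292 / 9.31) ≈ 836.69.
Cost at Q* = (D/Q*)S + (Q*/2)H = √(2DSH) ≈ $7,789.57.
Cost at Q = 300: (11,160/300)×292 + (300/2)×9.31 = $10,862.40 + $1,396.50 = $12,258.90.
Excess = $12,258.90 − $7,789.57 = $4,469.33.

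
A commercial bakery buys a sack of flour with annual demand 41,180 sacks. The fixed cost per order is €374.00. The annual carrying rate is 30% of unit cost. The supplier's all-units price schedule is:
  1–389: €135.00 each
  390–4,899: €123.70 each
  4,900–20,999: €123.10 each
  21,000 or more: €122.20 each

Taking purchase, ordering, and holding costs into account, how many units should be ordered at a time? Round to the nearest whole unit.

Holding cost per unit per year at price C is H = 0.30·C.
For each price level, check whether its EOQ is feasible; otherwise the best quantity at that price is the breakpoint.
Tier 1 (€135.00): EOQ = 872.1 exceeds tier's upper bound 389, so this tier is dominated.
EOQ at €123.70 = 911.1 (feasible in tier 2): TC = 41,180×€123.70 + (41,180/911.1)×374 + (911.1/2)×0.30×€123.70 = €5,127,775.55.
EOQ at €123.10 = 913.3 < 4900, so use break Q=4900: TC = 41,180×€123.10 + (41,180/4900.0)×374 + (4900.0/2)×0.30×€123.10 = €5,162,879.63.
EOQ at €122.20 = 916.6 < 21000, so use break Q=21000: TC = 41,180×€122.20 + (41,180/21000.0)×374 + (21000.0/2)×0.30×€122.20 = €5,417,859.40.
Lowest total cost is €5,127,775.55 at Q = 911.1.

Q* ≈ 911 sacks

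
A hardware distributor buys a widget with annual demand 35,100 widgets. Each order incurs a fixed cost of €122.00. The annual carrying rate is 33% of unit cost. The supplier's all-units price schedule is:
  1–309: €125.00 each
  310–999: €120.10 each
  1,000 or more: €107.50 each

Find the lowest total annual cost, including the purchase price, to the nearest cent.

Holding cost per unit per year at price C is H = 0.33·C.
For each price level, check whether its EOQ is feasible; otherwise the best quantity at that price is the breakpoint.
Tier 1 (€125.00): EOQ = 455.7 exceeds tier's upper bound 309, so this tier is dominated.
EOQ at €120.10 = 464.9 (feasible in tier 2): TC = 35,100×€120.10 + (35,100/464.9)×122 + (464.9/2)×0.33×€120.10 = €4,233,933.70.
EOQ at €107.50 = 491.3 < 1000, so use break Q=1000: TC = 35,100×€107.50 + (35,100/1000.0)×122 + (1000.0/2)×0.33×€107.50 = €3,795,269.70.
Lowest total cost among the candidates is at Q = 1000.0.

TC* ≈ €3,795,269.70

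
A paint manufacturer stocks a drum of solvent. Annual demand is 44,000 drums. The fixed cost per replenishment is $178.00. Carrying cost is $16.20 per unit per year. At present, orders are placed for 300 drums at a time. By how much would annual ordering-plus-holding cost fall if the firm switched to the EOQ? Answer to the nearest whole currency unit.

Extra cost ≈ $12,607 per year

EOQ = √(2DS/H) = √(2 × 44,000 × 178 / 16.2) ≈ 983.32.
Cost at Q* = (D/Q*)S + (Q*/2)H = √(2DSH) ≈ $15,929.75.
Cost at Q = 300: (44,000/300)×178 + (300/2)×16.2 = $26,106.67 + $2,430.00 = $28,536.67.
Excess = $28,536.67 − $15,929.75 = $12,606.92.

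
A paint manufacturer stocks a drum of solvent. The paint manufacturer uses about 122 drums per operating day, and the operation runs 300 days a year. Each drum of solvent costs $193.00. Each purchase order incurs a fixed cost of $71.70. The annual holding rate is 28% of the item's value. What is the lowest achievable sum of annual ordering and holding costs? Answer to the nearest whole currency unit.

TC* ≈ $16,841

Annual demand D = 122 × 300 = 36,600.
Holding cost H = 0.28 × $193.00 = $54.0400 per unit per year.
EOQ = √(2DS/H) = √(2 × 36,600 × 71.7 / 54.04) ≈ 311.64.
At Q*, ordering cost (D/Q*)S equals holding cost (Q*/2)H, each = √(DSH/2).
Minimum total = √(2DSH) = √(2 × 36,600 × 71.7 × 54.04) ≈ 16841.191.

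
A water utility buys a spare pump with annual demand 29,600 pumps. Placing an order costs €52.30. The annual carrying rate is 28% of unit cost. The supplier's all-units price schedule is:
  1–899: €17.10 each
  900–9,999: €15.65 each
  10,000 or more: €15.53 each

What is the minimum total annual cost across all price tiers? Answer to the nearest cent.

Holding cost per unit per year at price C is H = 0.28·C.
For each price level, check whether its EOQ is feasible; otherwise the best quantity at that price is the breakpoint.
EOQ at €17.10 = 804.1 (feasible in tier 1): TC = 29,600×€17.10 + (29,600/804.1)×52.3 + (804.1/2)×0.28×€17.10 = €510,010.25.
EOQ at €15.65 = 840.6 < 900, so use break Q=900: TC = 29,600×€15.65 + (29,600/900.0)×52.3 + (900.0/2)×0.28×€15.65 = €466,931.99.
EOQ at €15.53 = 843.8 < 10000, so use break Q=10000: TC = 29,600×€15.53 + (29,600/10000.0)×52.3 + (10000.0/2)×0.28×€15.53 = €481,584.81.
Lowest total cost among the candidates is at Q = 900.0.

TC* ≈ €466,931.99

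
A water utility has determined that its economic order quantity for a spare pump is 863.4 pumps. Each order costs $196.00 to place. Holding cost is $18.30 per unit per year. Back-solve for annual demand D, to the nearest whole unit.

Invert the EOQ relation Q*² = 2DS/H.
From Q* = √(2DS/H): D = Q*²H / (2S) = 863.4² × 18.3 / (2 × 196) = 34800.791.

D ≈ 34,801 pumps per year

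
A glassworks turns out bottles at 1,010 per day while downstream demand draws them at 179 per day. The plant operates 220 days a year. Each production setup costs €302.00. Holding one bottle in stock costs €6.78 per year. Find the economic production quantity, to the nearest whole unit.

Annual demand D = 179 × 220 = 39,380.
Production build-up factor (1 − d/p) = 1 − 179/1,010 = 0.8228.
Q* = √(2DS / (H(1 − d/p))) = √(2 × 39,380 × 302 / (6.78 × 0.8228)).
= √(23,785,520 / 5.5784) ≈ 2064.912.

Q* ≈ 2,065 bottles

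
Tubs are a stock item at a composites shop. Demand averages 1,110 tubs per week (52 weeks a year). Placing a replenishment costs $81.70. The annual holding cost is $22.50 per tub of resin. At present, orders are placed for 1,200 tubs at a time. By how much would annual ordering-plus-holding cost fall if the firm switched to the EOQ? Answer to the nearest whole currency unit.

Extra cost ≈ $2,862 per year

Annual demand D = 1,110 × 52 = 57,720.
EOQ = √(2DS/H) = √(2 × 57,720 × 81.7 / 22.5) ≈ 647.44.
Cost at Q* = (D/Q*)S + (Q*/2)H = √(2DSH) ≈ $14,567.35.
Cost at Q = 1,200: (57,720/1,200)×81.7 + (1,200/2)×22.5 = $3,929.77 + $13,500.00 = $17,429.77.
Excess = $17,429.77 − $14,567.35 = $2,862.42.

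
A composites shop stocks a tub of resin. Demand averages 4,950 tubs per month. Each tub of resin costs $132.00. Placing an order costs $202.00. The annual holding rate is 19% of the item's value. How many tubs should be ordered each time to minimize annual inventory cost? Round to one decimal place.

Annual demand D = 4,950 × 12 = 59,400.
Holding cost H = 0.19 × $132.00 = $25.0800 per unit per year.
EOQ = √(2DS / H) = √(2 × 59,400 × 202 / 25.08).
= √(23,997,600 / 25.08) = √956,842.1053 ≈ 978.183.

Q* ≈ 978.2 tubs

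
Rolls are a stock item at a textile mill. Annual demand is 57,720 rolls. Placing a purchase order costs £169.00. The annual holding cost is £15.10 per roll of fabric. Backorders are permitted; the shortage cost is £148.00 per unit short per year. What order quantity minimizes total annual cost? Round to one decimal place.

Q* ≈ 1,193.2 rolls

With planned backorders, Q* = √(2DS/H) · √((H+B)/B).
√(2DS/H) = √(2 × 57,720 × 169 / 15.1) = 1136.666.
√((H+B)/B) = √((15.1+148)/148) = 1.0498.
Q* ≈ 1193.244.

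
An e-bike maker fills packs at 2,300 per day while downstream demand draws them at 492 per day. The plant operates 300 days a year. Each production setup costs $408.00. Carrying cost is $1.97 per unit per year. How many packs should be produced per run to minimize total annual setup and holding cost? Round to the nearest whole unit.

Annual demand D = 492 × 300 = 147,600.
Production build-up factor (1 − d/p) = 1 − 492/2,300 = 0.7861.
Q* = √(2DS / (H(1 − d/p))) = √(2 × 147,600 × 408 / (1.97 × 0.7861)).
= √(120,441,600 / 1.5486) ≈ 8819.010.

Q* ≈ 8,819 packs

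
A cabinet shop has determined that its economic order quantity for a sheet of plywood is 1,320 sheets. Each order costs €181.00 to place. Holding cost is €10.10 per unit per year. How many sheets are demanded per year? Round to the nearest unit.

D ≈ 48,614 sheets per year

Invert the EOQ relation Q*² = 2DS/H.
From Q* = √(2DS/H): D = Q*²H / (2S) = 1,320² × 10.1 / (2 × 181) = 48613.923.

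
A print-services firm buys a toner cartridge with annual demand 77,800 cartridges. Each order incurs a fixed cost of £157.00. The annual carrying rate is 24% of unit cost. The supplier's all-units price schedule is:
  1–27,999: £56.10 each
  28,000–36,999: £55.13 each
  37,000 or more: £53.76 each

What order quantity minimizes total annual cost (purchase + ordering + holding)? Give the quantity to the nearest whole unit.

Q* ≈ 1,347 cartridges

Holding cost per unit per year at price C is H = 0.24·C.
Candidates are each tier's EOQ (if it falls in that tier) and each price-break quantity.
EOQ at £56.10 = 1347.0 (feasible in tier 1): TC = 77,800×£56.10 + (77,800/1347.0)×157 + (1347.0/2)×0.24×£56.10 = £4,382,716.01.
EOQ at £55.13 = 1358.8 < 28000, so use break Q=28000: TC = 77,800×£55.13 + (77,800/28000.0)×157 + (28000.0/2)×0.24×£55.13 = £4,474,787.04.
EOQ at £53.76 = 1376.0 < 37000, so use break Q=37000: TC = 77,800×£53.76 + (77,800/37000.0)×157 + (37000.0/2)×0.24×£53.76 = £4,421,552.52.
Lowest total cost is £4,382,716.01 at Q = 1347.0.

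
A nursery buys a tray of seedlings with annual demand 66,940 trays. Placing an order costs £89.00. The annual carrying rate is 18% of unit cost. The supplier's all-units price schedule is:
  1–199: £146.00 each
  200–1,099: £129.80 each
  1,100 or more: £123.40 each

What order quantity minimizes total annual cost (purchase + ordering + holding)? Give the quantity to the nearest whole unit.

Holding cost per unit per year at price C is H = 0.18·C.
Evaluate total cost at each tier's feasible EOQ or, if the EOQ is below the tier, at the tier's minimum quantity.
Tier 1 (£146.00): EOQ = 673.3 exceeds tier's upper bound 199, so this tier is dominated.
EOQ at £129.80 = 714.1 (feasible in tier 2): TC = 66,940×£129.80 + (66,940/714.1)×89 + (714.1/2)×0.18×£129.80 = £8,705,497.01.
EOQ at £123.40 = 732.4 < 1100, so use break Q=1100: TC = 66,940×£123.40 + (66,940/1100.0)×89 + (1100.0/2)×0.18×£123.40 = £8,278,028.65.
Lowest total cost is £8,278,028.65 at Q = 1100.0.

Q* ≈ 1,100 trays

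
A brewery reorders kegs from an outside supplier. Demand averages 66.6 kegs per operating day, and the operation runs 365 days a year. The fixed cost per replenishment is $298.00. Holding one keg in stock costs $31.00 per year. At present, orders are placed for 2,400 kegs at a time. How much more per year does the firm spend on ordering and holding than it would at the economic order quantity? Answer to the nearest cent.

Extra cost ≈ $19,025.61 per year

Annual demand D = 66.6 × 365 = 24,309.
EOQ = √(2DS/H) = √(2 × 24,309 × 298 / 31) ≈ 683.64.
Cost at Q* = (D/Q*)S + (Q*/2)H = √(2DSH) ≈ $21,192.76.
Cost at Q = 2,400: (24,309/2,400)×298 + (2,400/2)×31 = $3,018.37 + $37,200.00 = $40,218.37.
Excess = $40,218.37 − $21,192.76 = $19,025.61.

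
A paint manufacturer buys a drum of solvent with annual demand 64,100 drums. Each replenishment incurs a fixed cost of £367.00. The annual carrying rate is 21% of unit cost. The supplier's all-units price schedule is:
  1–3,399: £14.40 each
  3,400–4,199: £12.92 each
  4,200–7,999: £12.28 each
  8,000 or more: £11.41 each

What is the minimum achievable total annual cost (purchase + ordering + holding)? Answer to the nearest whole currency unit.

TC* ≈ £743,906

Holding cost per unit per year at price C is H = 0.21·C.
Evaluate total cost at each tier's feasible EOQ or, if the EOQ is below the tier, at the tier's minimum quantity.
Tier 1 (£14.40): EOQ = 3944.4 exceeds tier's upper bound 3399, so this tier is dominated.
EOQ at £12.92 = 4164.2 (feasible in tier 2): TC = 64,100×£12.92 + (64,100/4164.2)×367 + (4164.2/2)×0.21×£12.92 = £839,470.43.
EOQ at £12.28 = 4271.4 (feasible in tier 3): TC = 64,100×£12.28 + (64,100/4271.4)×367 + (4271.4/2)×0.21×£12.28 = £798,163.03.
EOQ at £11.41 = 4431.2 < 8000, so use break Q=8000: TC = 64,100×£11.41 + (64,100/8000.0)×367 + (8000.0/2)×0.21×£11.41 = £743,905.99.
Lowest total cost among the candidates is at Q = 8000.0.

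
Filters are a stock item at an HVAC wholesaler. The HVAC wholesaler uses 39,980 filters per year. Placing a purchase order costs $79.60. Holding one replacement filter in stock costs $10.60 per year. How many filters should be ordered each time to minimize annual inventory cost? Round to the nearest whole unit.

EOQ = √(2DS / H) = √(2 × 39,980 × 79.6 / 10.6).
= √(6,364,816 / 10.6) = √600,454.3396 ≈ 774.890.

Q* ≈ 775 filters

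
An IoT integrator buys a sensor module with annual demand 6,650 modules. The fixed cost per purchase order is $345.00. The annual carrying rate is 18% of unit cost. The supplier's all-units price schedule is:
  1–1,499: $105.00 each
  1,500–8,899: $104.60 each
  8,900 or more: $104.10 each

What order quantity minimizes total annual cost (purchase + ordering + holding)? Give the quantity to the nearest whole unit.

Q* ≈ 493 modules

Holding cost per unit per year at price C is H = 0.18·C.
Candidates are each tier's EOQ (if it falls in that tier) and each price-break quantity.
EOQ at $105.00 = 492.7 (feasible in tier 1): TC = 6,650×$105.00 + (6,650/492.7)×345 + (492.7/2)×0.18×$105.00 = $707,562.50.
EOQ at $104.60 = 493.7 < 1500, so use break Q=1500: TC = 6,650×$104.60 + (6,650/1500.0)×345 + (1500.0/2)×0.18×$104.60 = $711,240.50.
EOQ at $104.10 = 494.9 < 8900, so use break Q=8900: TC = 6,650×$104.10 + (6,650/8900.0)×345 + (8900.0/2)×0.18×$104.10 = $775,906.88.
Lowest total cost is $707,562.50 at Q = 492.7.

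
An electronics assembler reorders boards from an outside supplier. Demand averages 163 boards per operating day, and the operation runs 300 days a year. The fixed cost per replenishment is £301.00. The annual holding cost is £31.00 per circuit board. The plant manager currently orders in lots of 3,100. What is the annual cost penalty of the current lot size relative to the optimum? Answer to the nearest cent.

Annual demand D = 163 × 300 = 48,900.
EOQ = √(2DS/H) = √(2 × 48,900 × 301 / 31) ≈ 974.48.
Cost at Q* = (D/Q*)S + (Q*/2)H = √(2DSH) ≈ £30,208.80.
Cost at Q = 3,100: (48,900/3,100)×301 + (3,100/2)×31 = £4,748.03 + £48,050.00 = £52,798.03.
Excess = £52,798.03 − £30,208.80 = £22,589.23.

Extra cost ≈ £22,589.23 per year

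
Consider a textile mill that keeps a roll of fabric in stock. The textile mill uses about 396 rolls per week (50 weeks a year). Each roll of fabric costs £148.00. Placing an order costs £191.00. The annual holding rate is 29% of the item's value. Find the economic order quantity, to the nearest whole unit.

Q* ≈ 420 rolls

Annual demand D = 396 × 50 = 19,800.
Holding cost H = 0.29 × £148.00 = £42.9200 per unit per year.
EOQ = √(2DS / H) = √(2 × 19,800 × 191 / 42.92).
= √(7,563,600 / 42.92) = √176,225.5359 ≈ 419.792.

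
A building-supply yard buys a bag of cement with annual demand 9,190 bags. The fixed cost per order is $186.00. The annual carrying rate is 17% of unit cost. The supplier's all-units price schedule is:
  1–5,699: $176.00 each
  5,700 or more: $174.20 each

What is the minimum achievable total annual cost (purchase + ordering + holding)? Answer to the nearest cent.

Holding cost per unit per year at price C is H = 0.17·C.
Evaluate total cost at each tier's feasible EOQ or, if the EOQ is below the tier, at the tier's minimum quantity.
EOQ at $176.00 = 338.0 (feasible in tier 1): TC = 9,190×$176.00 + (9,190/338.0)×186 + (338.0/2)×0.17×$176.00 = $1,627,553.70.
EOQ at $174.20 = 339.8 < 5700, so use break Q=5700: TC = 9,190×$174.20 + (9,190/5700.0)×186 + (5700.0/2)×0.17×$174.20 = $1,685,597.78.
Lowest total cost among the candidates is at Q = 338.0.

TC* ≈ $1,627,553.70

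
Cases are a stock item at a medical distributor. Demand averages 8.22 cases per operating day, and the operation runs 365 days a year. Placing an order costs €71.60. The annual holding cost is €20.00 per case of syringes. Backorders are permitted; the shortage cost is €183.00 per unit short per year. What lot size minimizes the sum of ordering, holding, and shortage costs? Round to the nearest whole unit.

Q* ≈ 154 cases

Annual demand D = 8.22 × 365 = 3,000.3.
With planned backorders, Q* = √(2DS/H) · √((H+B)/B).
√(2DS/H) = √(2 × 3,000.3 × 71.6 / 20) = 146.568.
√((H+B)/B) = √((20+183)/183) = 1.0532.
Q* ≈ 154.369.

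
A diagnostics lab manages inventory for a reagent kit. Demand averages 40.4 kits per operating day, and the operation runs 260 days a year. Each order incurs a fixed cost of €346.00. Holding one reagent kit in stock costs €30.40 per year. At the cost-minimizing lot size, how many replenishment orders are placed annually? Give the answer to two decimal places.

N ≈ 21.48 orders per year

Annual demand D = 40.4 × 260 = 10,504.
EOQ = √(2DS/H) = √(2 × 10,504 × 346 / 30.4) ≈ 488.98.
Orders per year = D / Q* = 10,504 / 488.98 ≈ 21.481.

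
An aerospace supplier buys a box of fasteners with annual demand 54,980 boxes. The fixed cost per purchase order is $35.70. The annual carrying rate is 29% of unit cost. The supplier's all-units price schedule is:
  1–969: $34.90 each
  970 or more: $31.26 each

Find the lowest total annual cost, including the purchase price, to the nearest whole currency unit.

Holding cost per unit per year at price C is H = 0.29·C.
Candidates are each tier's EOQ (if it falls in that tier) and each price-break quantity.
EOQ at $34.90 = 622.8 (feasible in tier 1): TC = 54,980×$34.90 + (54,980/622.8)×35.7 + (622.8/2)×0.29×$34.90 = $1,925,105.23.
EOQ at $31.26 = 658.0 < 970, so use break Q=970: TC = 54,980×$31.26 + (54,980/970.0)×35.7 + (970.0/2)×0.29×$31.26 = $1,725,095.01.
Lowest total cost among the candidates is at Q = 970.0.

TC* ≈ $1,725,095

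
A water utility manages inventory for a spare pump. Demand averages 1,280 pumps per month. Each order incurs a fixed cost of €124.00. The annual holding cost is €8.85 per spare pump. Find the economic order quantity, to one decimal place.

Annual demand D = 1,280 × 12 = 15,360.
EOQ = √(2DS / H) = √(2 × 15,360 × 124 / 8.85).
= √(3,809,280 / 8.85) = √430,427.1186 ≈ 656.069.

Q* ≈ 656.1 pumps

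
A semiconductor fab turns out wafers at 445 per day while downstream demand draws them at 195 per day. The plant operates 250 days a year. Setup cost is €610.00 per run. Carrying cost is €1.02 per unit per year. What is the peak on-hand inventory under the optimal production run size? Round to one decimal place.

I_max ≈ 5,723.4 wafers

Annual demand D = 195 × 250 = 48,750.
Production build-up factor (1 − d/p) = 1 − 195/445 = 0.5618.
Q* = √(2DS / (H(1 − d/p))) = √(2 × 48,750 × 610 / (1.02 × 0.5618)).
= √(59,475,000 / 0.573) ≈ 10187.723.
Maximum inventory = Q*(1 − d/p) = 10187.723 × 0.5618 ≈ 5723.440.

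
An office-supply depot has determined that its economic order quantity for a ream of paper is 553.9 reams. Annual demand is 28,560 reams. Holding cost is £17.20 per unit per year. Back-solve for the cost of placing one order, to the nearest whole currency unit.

S ≈ £92

Invert the EOQ relation Q*² = 2DS/H.
From Q* = √(2DS/H): S = Q*²H / (2D) = 553.9² × 17.2 / (2 × 28,560) = 92.3853.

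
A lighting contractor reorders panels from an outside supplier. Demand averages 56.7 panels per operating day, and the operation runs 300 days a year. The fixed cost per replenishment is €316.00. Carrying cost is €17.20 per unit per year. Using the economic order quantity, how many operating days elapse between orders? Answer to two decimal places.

Annual demand D = 56.7 × 300 = 17,010.
EOQ = √(2DS/H) = √(2 × 17,010 × 316 / 17.2) ≈ 790.58.
Cycle time = Q*/D × 300 = 790.58 / 17,010 × 300 ≈ 13.943 days.

T ≈ 13.94 days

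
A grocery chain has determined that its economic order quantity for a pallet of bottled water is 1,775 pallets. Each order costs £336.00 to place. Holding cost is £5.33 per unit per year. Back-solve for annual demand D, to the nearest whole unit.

Invert the EOQ relation Q*² = 2DS/H.
From Q* = √(2DS/H): D = Q*²H / (2S) = 1,775² × 5.33 / (2 × 336) = 24989.332.

D ≈ 24,989 pallets per year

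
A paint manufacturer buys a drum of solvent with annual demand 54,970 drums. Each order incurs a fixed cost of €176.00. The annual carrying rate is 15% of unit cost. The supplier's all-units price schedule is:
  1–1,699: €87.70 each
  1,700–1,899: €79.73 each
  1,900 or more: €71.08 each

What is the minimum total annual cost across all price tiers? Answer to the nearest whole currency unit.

Holding cost per unit per year at price C is H = 0.15·C.
For each price level, check whether its EOQ is feasible; otherwise the best quantity at that price is the breakpoint.
EOQ at €87.70 = 1212.8 (feasible in tier 1): TC = 54,970×€87.70 + (54,970/1212.8)×176 + (1212.8/2)×0.15×€87.70 = €4,836,823.37.
EOQ at €79.73 = 1272.0 < 1700, so use break Q=1700: TC = 54,970×€79.73 + (54,970/1700.0)×176 + (1700.0/2)×0.15×€79.73 = €4,398,614.69.
EOQ at €71.08 = 1347.1 < 1900, so use break Q=1900: TC = 54,970×€71.08 + (54,970/1900.0)×176 + (1900.0/2)×0.15×€71.08 = €3,922,488.46.
Lowest total cost among the candidates is at Q = 1900.0.

TC* ≈ €3,922,488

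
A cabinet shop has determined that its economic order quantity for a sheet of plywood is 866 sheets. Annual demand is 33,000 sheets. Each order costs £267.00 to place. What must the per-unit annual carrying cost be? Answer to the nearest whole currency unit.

H ≈ £23

The basic EOQ model gives Q* = √(2DS/H); rearrange for the unknown.
From Q* = √(2DS/H): H = 2DS / Q*² = 2 × 33,000 × 267 / 866² = 23.4974.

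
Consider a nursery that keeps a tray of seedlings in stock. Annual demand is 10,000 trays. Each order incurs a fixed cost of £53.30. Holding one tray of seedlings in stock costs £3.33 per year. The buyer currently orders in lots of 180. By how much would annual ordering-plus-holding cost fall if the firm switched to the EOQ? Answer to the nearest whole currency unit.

Extra cost ≈ £1,377 per year

EOQ = √(2DS/H) = √(2 × 10,000 × 53.3 / 3.33) ≈ 565.79.
Cost at Q* = (D/Q*)S + (Q*/2)H = √(2DSH) ≈ £1,884.09.
Cost at Q = 180: (10,000/180)×53.3 + (180/2)×3.33 = £2,961.11 + £299.70 = £3,260.81.
Excess = £3,260.81 − £1,884.09 = £1,376.73.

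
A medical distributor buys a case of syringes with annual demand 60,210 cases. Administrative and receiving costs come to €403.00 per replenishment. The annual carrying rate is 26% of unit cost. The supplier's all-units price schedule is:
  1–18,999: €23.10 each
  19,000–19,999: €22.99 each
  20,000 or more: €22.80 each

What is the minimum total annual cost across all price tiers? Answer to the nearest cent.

Holding cost per unit per year at price C is H = 0.26·C.
Evaluate total cost at each tier's feasible EOQ or, if the EOQ is below the tier, at the tier's minimum quantity.
EOQ at €23.10 = 2842.6 (feasible in tier 1): TC = 60,210×€23.10 + (60,210/2842.6)×403 + (2842.6/2)×0.26×€23.10 = €1,407,923.40.
EOQ at €22.99 = 2849.3 < 19000, so use break Q=19000: TC = 60,210×€22.99 + (60,210/19000.0)×403 + (19000.0/2)×0.26×€22.99 = €1,442,290.29.
EOQ at €22.80 = 2861.2 < 20000, so use break Q=20000: TC = 60,210×€22.80 + (60,210/20000.0)×403 + (20000.0/2)×0.26×€22.80 = €1,433,281.23.
Lowest total cost among the candidates is at Q = 2842.6.

TC* ≈ €1,407,923.40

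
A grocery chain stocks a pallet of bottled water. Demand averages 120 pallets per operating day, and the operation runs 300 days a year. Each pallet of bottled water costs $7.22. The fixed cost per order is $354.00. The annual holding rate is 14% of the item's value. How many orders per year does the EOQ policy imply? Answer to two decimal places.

Annual demand D = 120 × 300 = 36,000.
Holding cost H = 0.14 × $7.22 = $1.0108 per unit per year.
EOQ = √(2DS/H) = √(2 × 36,000 × 354 / 1.0108) ≈ 5021.52.
Orders per year = D / Q* = 36,000 / 5021.52 ≈ 7.169.

N ≈ 7.17 orders per year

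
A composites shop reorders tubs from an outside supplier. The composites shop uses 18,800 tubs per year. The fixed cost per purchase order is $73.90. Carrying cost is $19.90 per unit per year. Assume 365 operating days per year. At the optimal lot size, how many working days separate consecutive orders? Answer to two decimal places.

Q* = √(2DS/H) = √(2 × 18,800 × 73.9 / 19.9) ≈ 373.67.
Cycle time = Q*/D × 365 = 373.67 / 18,800 × 365 ≈ 7.255 days.

T ≈ 7.25 days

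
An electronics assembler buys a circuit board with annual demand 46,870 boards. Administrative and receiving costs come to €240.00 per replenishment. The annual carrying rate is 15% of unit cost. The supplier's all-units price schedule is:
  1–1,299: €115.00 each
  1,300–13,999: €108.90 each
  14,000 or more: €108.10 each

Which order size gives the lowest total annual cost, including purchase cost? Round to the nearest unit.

Holding cost per unit per year at price C is H = 0.15·C.
For each price level, check whether its EOQ is feasible; otherwise the best quantity at that price is the breakpoint.
EOQ at €115.00 = 1142.0 (feasible in tier 1): TC = 46,870×€115.00 + (46,870/1142.0)×240 + (1142.0/2)×0.15×€115.00 = €5,409,749.84.
EOQ at €108.90 = 1173.6 < 1300, so use break Q=1300: TC = 46,870×€108.90 + (46,870/1300.0)×240 + (1300.0/2)×0.15×€108.90 = €5,123,413.67.
EOQ at €108.10 = 1177.9 < 14000, so use break Q=14000: TC = 46,870×€108.10 + (46,870/14000.0)×240 + (14000.0/2)×0.15×€108.10 = €5,180,955.49.
Lowest total cost is €5,123,413.67 at Q = 1300.0.

Q* ≈ 1,300 boards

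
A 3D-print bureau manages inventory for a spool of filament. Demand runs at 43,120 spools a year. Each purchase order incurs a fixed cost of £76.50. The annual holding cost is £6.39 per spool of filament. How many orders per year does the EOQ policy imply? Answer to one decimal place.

N ≈ 42.4 orders per year

Q* = √(2DS/H) = √(2 × 43,120 × 76.5 / 6.39) ≈ 1016.10.
Orders per year = D / Q* = 43,120 / 1016.10 ≈ 42.437.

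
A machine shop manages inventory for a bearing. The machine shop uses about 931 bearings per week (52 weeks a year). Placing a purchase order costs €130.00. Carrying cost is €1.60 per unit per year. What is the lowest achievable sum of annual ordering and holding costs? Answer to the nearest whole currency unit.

Annual demand D = 931 × 52 = 48,412.
The optimal lot size = √(2DS/H) = √(2 × 48,412 × 130 / 1.6) ≈ 2804.81.
At the optimum the two cost components are equal, so total cost = 2·(Q*/2)H = Q*·H.
Minimum total = √(2DSH) = √(2 × 48,412 × 130 × 1.6) ≈ 4487.693.

TC* ≈ €4,488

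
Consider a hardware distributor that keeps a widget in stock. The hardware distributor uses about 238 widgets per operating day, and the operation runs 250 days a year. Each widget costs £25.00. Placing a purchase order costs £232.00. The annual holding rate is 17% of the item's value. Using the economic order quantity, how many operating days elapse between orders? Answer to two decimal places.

T ≈ 10.71 days

Annual demand D = 238 × 250 = 59,500.
Holding cost H = 0.17 × £25.00 = £4.2500 per unit per year.
The optimal lot size = √(2DS/H) = √(2 × 59,500 × 232 / 4.25) ≈ 2548.73.
Cycle time = Q*/D × 250 = 2548.73 / 59,500 × 250 ≈ 10.709 days.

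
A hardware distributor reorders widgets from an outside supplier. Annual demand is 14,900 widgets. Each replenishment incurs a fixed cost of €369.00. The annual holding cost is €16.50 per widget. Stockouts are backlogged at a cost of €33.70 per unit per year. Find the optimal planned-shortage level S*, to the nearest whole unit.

S* ≈ 327 widgets

With planned backorders, Q* = √(2DS/H) · √((H+B)/B).
√(2DS/H) = √(2 × 14,900 × 369 / 16.5) = 816.356.
√((H+B)/B) = √((16.5+33.7)/33.7) = 1.2205.
Q* ≈ 996.360.
S* = Q* · H/(H+B) = 996.360 × 16.5/50.2 ≈ 327.489.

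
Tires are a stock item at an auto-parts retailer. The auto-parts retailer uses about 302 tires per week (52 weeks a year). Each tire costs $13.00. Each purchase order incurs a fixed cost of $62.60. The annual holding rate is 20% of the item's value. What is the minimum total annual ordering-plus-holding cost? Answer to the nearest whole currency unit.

Annual demand D = 302 × 52 = 15,704.
Holding cost H = 0.20 × $13.00 = $2.6000 per unit per year.
EOQ = √(2DS/H) = √(2 × 15,704 × 62.6 / 2.6) ≈ 869.60.
At Q*, ordering cost (D/Q*)S equals holding cost (Q*/2)H, each = √(DSH/2).
Minimum total = √(2DSH) = √(2 × 15,704 × 62.6 × 2.6) ≈ 2260.966.

TC* ≈ $2,261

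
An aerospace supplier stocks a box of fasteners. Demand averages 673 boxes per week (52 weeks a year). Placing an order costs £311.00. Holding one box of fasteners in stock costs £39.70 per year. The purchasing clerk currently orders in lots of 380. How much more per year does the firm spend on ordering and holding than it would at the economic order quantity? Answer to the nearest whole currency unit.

Extra cost ≈ £6,788 per year

Annual demand D = 673 × 52 = 34,996.
EOQ = √(2DS/H) = √(2 × 34,996 × 311 / 39.7) ≈ 740.47.
Cost at Q* = (D/Q*)S + (Q*/2)H = √(2DSH) ≈ £29,396.77.
Cost at Q = 380: (34,996/380)×311 + (380/2)×39.7 = £28,641.46 + £7,543.00 = £36,184.46.
Excess = £36,184.46 − £29,396.77 = £6,787.69.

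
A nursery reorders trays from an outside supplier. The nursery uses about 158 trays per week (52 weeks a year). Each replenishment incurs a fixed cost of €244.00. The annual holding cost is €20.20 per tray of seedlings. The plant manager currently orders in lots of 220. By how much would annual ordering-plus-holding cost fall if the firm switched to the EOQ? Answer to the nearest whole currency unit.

Extra cost ≈ €2,335 per year

Annual demand D = 158 × 52 = 8,216.
EOQ = √(2DS/H) = √(2 × 8,216 × 244 / 20.2) ≈ 445.52.
Cost at Q* = (D/Q*)S + (Q*/2)H = √(2DSH) ≈ €8,999.45.
Cost at Q = 220: (8,216/220)×244 + (220/2)×20.2 = €9,112.29 + €2,222.00 = €11,334.29.
Excess = €11,334.29 − €8,999.45 = €2,334.84.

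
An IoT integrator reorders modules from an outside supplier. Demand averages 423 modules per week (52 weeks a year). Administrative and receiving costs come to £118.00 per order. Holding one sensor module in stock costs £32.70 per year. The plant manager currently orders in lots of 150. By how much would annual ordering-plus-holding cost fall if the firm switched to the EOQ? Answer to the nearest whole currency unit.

Extra cost ≈ £6,727 per year

Annual demand D = 423 × 52 = 21,996.
EOQ = √(2DS/H) = √(2 × 21,996 × 118 / 32.7) ≈ 398.43.
Cost at Q* = (D/Q*)S + (Q*/2)H = √(2DSH) ≈ £13,028.72.
Cost at Q = 150: (21,996/150)×118 + (150/2)×32.7 = £17,303.52 + £2,452.50 = £19,756.02.
Excess = £19,756.02 − £13,028.72 = £6,727.30.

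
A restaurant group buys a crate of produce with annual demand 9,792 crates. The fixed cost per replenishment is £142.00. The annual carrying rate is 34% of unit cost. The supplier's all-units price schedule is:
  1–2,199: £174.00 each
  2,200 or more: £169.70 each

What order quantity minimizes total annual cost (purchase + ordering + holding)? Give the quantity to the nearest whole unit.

Q* ≈ 217 crates

Holding cost per unit per year at price C is H = 0.34·C.
Evaluate total cost at each tier's feasible EOQ or, if the EOQ is below the tier, at the tier's minimum quantity.
EOQ at £174.00 = 216.8 (feasible in tier 1): TC = 9,792×£174.00 + (9,792/216.8)×142 + (216.8/2)×0.34×£174.00 = £1,716,634.52.
EOQ at £169.70 = 219.5 < 2200, so use break Q=2200: TC = 9,792×£169.70 + (9,792/2200.0)×142 + (2200.0/2)×0.34×£169.70 = £1,725,802.23.
Lowest total cost is £1,716,634.52 at Q = 216.8.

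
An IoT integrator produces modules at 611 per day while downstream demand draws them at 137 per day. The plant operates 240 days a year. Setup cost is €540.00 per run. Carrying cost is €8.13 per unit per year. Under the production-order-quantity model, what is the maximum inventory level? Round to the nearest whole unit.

Annual demand D = 137 × 240 = 32,880.
Production build-up factor (1 − d/p) = 1 − 137/611 = 0.7758.
Q* = √(2DS / (H(1 − d/p))) = √(2 × 32,880 × 540 / (8.13 × 0.7758)).
= √(35,510,400 / 6.3071) ≈ 2372.815.
Maximum inventory = Q*(1 − d/p) = 2372.815 × 0.7758 ≈ 1840.777.

I_max ≈ 1,841 modules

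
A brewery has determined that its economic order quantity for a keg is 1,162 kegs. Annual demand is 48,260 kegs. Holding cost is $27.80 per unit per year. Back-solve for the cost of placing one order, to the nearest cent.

Invert the EOQ relation Q*² = 2DS/H.
From Q* = √(2DS/H): S = Q*²H / (2D) = 1,162² × 27.8 / (2 × 48,260) = 388.9016.

S ≈ $388.90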